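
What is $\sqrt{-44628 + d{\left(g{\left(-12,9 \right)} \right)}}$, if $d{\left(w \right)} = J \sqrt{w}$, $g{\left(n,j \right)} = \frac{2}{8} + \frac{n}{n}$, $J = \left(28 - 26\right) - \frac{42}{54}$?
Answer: $\frac{\sqrt{-1606608 + 22 \sqrt{5}}}{6} \approx 211.25 i$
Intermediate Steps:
$J = \frac{11}{9}$ ($J = 2 - \frac{7}{9} = \frac{11}{9} \approx 1.2222$)
$g{\left(n,j \right)} = \frac{5}{4}$ ($g{\left(n,j \right)} = 2 \cdot \frac{1}{8} + 1 = \frac{1}{4} + 1 = \frac{5}{4}$)
$d{\left(w \right)} = \frac{11 \sqrt{w}}{9}$
$\sqrt{-44628 + d{\left(g{\left(-12,9 \right)} \right)}} = \sqrt{-44628 + \frac{11 \sqrt{\frac{5}{4}}}{9}} = \sqrt{-44628 + \frac{11 \frac{\sqrt{5}}{2}}{9}} = \sqrt{-44628 + \frac{11 \sqrt{5}}{18}}$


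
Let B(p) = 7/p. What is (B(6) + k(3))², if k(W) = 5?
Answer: 1369/36 ≈ 38.028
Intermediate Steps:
(B(6) + k(3))² = (7/6 + 5)² = (37/6)² = 1369/36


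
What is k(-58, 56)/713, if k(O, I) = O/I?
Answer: -29/19964 ≈ -0.0014526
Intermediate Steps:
k(-58, 56)/713 = -58/56/713 = -58*1/56*(1/713) = -29/28*1/713 = -29/19964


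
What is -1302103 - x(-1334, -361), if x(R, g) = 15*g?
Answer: -1296688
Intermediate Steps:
-1302103 - x(-1334, -361) = -1302103 - 15*(-361) = -1302103 - 1*(-5415) = -1302103 + 5415 = -1296688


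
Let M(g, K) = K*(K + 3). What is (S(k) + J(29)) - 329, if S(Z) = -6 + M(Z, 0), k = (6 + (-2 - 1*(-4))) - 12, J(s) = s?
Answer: -306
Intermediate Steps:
M(g, K) = K*(3 + K)
k = -4 (k = (6 + (-2 + 4)) - 12 = (6 + 2) - 12 = 8 - 12 = -4)
S(Z) = -6 (S(Z) = -6 + 0*(3 + 0) = -6 + 0*3 = -6 + 0 = -6)
(S(k) + J(29)) - 329 = (-6 + 29) - 329 = 23 - 329 = -306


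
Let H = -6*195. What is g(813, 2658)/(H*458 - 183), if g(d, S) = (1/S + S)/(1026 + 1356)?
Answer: -7064965/3393879064308 ≈ -2.0817e-6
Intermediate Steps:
H = -1170
g(d, S) = S/2382 + 1/(2382*S) (g(d, S) = (S + 1/S)/2382 = (S + 1/S)*(1/2382) = S/2382 + 1/(2382*S))
g(813, 2658)/(H*458 - 183) = ((1/2382)*(1 + 2658²)/2658)/(-1170*458 - 183) = ((1/2382)*(1/2658)*(1 + 7064964))/(-535860 - 183) = ((1/2382)*(1/2658)*7064965)/(-536043) = (7064965/6331356)*(-1/536043) = -7064965/3393879064308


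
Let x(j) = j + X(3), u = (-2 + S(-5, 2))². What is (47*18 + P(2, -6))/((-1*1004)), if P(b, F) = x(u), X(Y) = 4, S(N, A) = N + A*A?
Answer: -859/1004 ≈ -0.85558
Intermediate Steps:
S(N, A) = N + A²
u = 9 (u = (-2 + (-5 + 2²))² = (-2 + (-5 + 4))² = (-2 - 1)² = (-3)² = 9)
x(j) = 4 + j (x(j) = j + 4 = 4 + j)
P(b, F) = 13 (P(b, F) = 4 + 9 = 13)
(47*18 + P(2, -6))/((-1*1004)) = (47*18 + 13)/((-1*1004)) = (846 + 13)/(-1004) = 859*(-1/1004) = -859/1004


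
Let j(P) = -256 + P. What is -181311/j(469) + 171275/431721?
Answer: -26079761552/30652191 ≈ -850.83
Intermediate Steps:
-181311/j(469) + 171275/431721 = -181311/(-256 + 469) + 171275/431721 = -181311/213 + 171275*(1/431721) = -181311*1/213 + 171275/431721 = -60437/71 + 171275/431721 = -26079761552/30652191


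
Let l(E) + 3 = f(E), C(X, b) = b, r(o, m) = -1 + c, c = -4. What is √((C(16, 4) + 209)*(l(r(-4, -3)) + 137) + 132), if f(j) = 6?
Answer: 48*√13 ≈ 173.07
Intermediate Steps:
r(o, m) = -5 (r(o, m) = -1 - 4 = -5)
l(E) = 3 (l(E) = -3 + 6 = 3)
√((C(16, 4) + 209)*(l(r(-4, -3)) + 137) + 132) = √((4 + 209)*(3 + 137) + 132) = √(213*140 + 132) = √(29820 + 132) = √29952 = 48*√13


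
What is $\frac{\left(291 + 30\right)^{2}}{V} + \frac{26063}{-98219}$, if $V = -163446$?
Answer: $- \frac{4793492359}{5351167558} \approx -0.89578$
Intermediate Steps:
$\frac{\left(291 + 30\right)^{2}}{V} + \frac{26063}{-98219} = \frac{\left(291 + 30\right)^{2}}{-163446} + \frac{26063}{-98219} = 321^{2} \left(- \frac{1}{163446}\right) + 26063 \left(- \frac{1}{98219}\right) = 103041 \left(- \frac{1}{163446}\right) - \frac{26063}{98219} = - \frac{34347}{54482} - \frac{26063}{98219} = - \frac{4793492359}{5351167558}$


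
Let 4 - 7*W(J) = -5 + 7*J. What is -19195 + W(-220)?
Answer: -132816/7 ≈ -18974.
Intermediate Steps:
W(J) = 9/7 - J (W(J) = 4/7 - (-5 + 7*J)/7 = 4/7 + (5/7 - J) = 9/7 - J)
-19195 + W(-220) = -19195 + (9/7 - 1*(-220)) = -19195 + (9/7 + 220) = -19195 + 1549/7 = -132816/7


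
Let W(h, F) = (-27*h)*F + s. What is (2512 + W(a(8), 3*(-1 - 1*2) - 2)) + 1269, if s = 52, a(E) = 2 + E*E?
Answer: 23435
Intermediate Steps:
a(E) = 2 + E²
W(h, F) = 52 - 27*F*h (W(h, F) = (-27*h)*F + 52 = -27*F*h + 52 = 52 - 27*F*h)
(2512 + W(a(8), 3*(-1 - 1*2) - 2)) + 1269 = (2512 + (52 - 27*(3*(-1 - 1*2) - 2)*(2 + 8²))) + 1269 = (2512 + (52 - 27*(3*(-1 - 2) - 2)*(2 + 64))) + 1269 = (2512 + (52 - 27*(3*(-3) - 2)*66)) + 1269 = (2512 + (52 - 27*(-9 - 2)*66)) + 1269 = (2512 + (52 - 27*(-11)*66)) + 1269 = (2512 + (52 + 19602)) + 1269 = (2512 + 19654) + 1269 = 22166 + 1269 = 23435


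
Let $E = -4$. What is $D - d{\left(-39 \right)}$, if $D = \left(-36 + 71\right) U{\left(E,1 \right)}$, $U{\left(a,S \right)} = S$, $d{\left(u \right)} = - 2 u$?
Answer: $-43$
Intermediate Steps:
$D = 35$ ($D = \left(-36 + 71\right) 1 = 35 \cdot 1 = 35$)
$D - d{\left(-39 \right)} = 35 - \left(-2\right) \left(-39\right) = 35 - 78 = -43$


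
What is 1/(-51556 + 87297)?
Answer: 1/35741 ≈ 2.7979e-5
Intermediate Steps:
1/(-51556 + 87297) = 1/35741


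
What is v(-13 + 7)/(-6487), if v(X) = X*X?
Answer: -36/6487 ≈ -0.0055496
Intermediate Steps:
v(X) = X²
v(-13 + 7)/(-6487) = (-13 + 7)²/(-6487) = (-6)²*(-1/6487) = 36*(-1/6487) = -36/6487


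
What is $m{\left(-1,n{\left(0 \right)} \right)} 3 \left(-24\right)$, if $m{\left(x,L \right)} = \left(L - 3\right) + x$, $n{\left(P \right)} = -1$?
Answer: $360$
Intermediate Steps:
$m{\left(x,L \right)} = -3 + L + x$ ($m{\left(x,L \right)} = \left(-3 + L\right) + x = -3 + L + x$)
$m{\left(-1,n{\left(0 \right)} \right)} 3 \left(-24\right) = \left(-3 - 1 - 1\right) 3 \left(-24\right) = \left(-5\right) 3 \left(-24\right) = \left(-15\right) \left(-24\right) = 360$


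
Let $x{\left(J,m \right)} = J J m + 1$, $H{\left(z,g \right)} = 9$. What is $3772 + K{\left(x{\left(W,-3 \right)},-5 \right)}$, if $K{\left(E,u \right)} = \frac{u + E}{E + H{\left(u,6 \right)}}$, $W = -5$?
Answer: $\frac{245259}{65} \approx 3773.2$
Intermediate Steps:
$x{\left(J,m \right)} = 1 + m J^{2}$ ($x{\left(J,m \right)} = J^{2} m + 1 = m J^{2} + 1 = 1 + m J^{2}$)
$K{\left(E,u \right)} = \frac{E + u}{9 + E}$ ($K{\left(E,u \right)} = \frac{u + E}{E + 9} = \frac{E + u}{9 + E}$)
$3772 + K{\left(x{\left(W,-3 \right)},-5 \right)} = 3772 + \frac{\left(1 - 3 \left(-5\right)^{2}\right) - 5}{9 + \left(1 - 3 \left(-5\right)^{2}\right)} = 3772 + \frac{\left(1 - 75\right) - 5}{9 + \left(1 - 75\right)} = 3772 + \frac{-74 - 5}{9 - 74} = 3772 + \frac{1}{-65} \left(-79\right) = 3772 - - \frac{79}{65} = 3772 + \frac{79}{65} = \frac{245259}{65}$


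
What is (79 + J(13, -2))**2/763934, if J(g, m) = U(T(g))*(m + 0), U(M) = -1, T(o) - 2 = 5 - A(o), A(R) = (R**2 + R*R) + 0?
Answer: 6561/763934 ≈ 0.0085884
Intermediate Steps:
A(R) = 2*R**2 (A(R) = (R**2 + R**2) + 0 = 2*R**2 + 0 = 2*R**2)
T(o) = 7 - 2*o**2 (T(o) = 2 + (5 - 2*o**2) = 7 - 2*o**2)
J(g, m) = -m (J(g, m) = -(m + 0) = -m)
(79 + J(13, -2))**2/763934 = (79 - 1*(-2))**2/763934 = (79 + 2)**2*(1/763934) = 81**2*(1/763934) = 6561*(1/763934) = 6561/763934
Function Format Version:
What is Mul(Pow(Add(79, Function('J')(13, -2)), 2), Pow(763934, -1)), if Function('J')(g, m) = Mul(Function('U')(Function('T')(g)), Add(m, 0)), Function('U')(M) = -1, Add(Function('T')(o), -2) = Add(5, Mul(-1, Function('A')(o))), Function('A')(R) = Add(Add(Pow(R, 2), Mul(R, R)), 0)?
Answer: Rational(6561, 763934) ≈ 0.0085884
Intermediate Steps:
Function('A')(R) = Mul(2, Pow(R, 2)) (Function('A')(R) = Add(Add(Pow(R, 2), Pow(R, 2)), 0) = Add(Mul(2, Pow(R, 2)), 0) = Mul(2, Pow(R, 2)))
Function('T')(o) = Add(7, Mul(-2, Pow(o, 2))) (Function('T')(o) = Add(2, Add(5, Mul(-1, Mul(2, Pow(o, 2))))) = Add(2, Add(5, Mul(-2, Pow(o, 2)))) = Add(7, Mul(-2, Pow(o, 2))))
Function('J')(g, m) = Mul(-1, m) (Function('J')(g, m) = Mul(-1, Add(m, 0)) = Mul(-1, m))
Mul(Pow(Add(79, Function('J')(13, -2)), 2), Pow(763934, -1)) = Mul(Pow(Add(79, Mul(-1, -2)), 2), Pow(763934, -1)) = Mul(Pow(Add(79, 2), 2), Rational(1, 763934)) = Mul(Pow(81, 2), Rational(1, 763934)) = Mul(6561, Rational(1, 763934)) = Rational(6561, 763934)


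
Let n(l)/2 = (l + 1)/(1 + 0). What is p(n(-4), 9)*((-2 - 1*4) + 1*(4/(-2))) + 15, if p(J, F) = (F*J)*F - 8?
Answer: 3967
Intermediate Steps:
n(l) = 2 + 2*l (n(l) = 2*((l + 1)/(1 + 0)) = 2*((1 + l)/1) = 2*((1 + l)*1) = 2*(1 + l) = 2 + 2*l)
p(J, F) = -8 + J*F**2 (p(J, F) = J*F**2 - 8 = -8 + J*F**2)
p(n(-4), 9)*((-2 - 1*4) + 1*(4/(-2))) + 15 = (-8 + (2 + 2*(-4))*9**2)*((-2 - 1*4) + 1*(4/(-2))) + 15 = (-8 + (2 - 8)*81)*((-2 - 4) + 1*(4*(-1/2))) + 15 = (-8 - 6*81)*(-6 + 1*(-2)) + 15 = (-8 - 486)*(-6 - 2) + 15 = -494*(-8) + 15 = 3952 + 15 = 3967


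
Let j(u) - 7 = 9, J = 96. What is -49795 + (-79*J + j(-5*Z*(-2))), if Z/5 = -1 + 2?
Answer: -57363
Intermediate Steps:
Z = 5 (Z = 5*(-1 + 2) = 5*1 = 5)
j(u) = 16 (j(u) = 7 + 9 = 16)
-49795 + (-79*J + j(-5*Z*(-2))) = -49795 + (-79*96 + 16) = -49795 + (-7584 + 16) = -49795 - 7568 = -57363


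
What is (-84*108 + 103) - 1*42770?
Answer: -51739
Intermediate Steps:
(-84*108 + 103) - 1*42770 = (-9072 + 103) - 42770 = -8969 - 42770 = -51739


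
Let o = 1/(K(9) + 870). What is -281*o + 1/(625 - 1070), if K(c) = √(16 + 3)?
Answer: -109546031/336812045 + 281*√19/756881 ≈ -0.32363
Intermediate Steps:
K(c) = √19
o = 1/(870 + √19) (o = 1/(√19 + 870) = 1/(870 + √19) ≈ 0.0011437)
-281*o + 1/(625 - 1070) = -281*(870/756881 - √19/756881) + 1/(625 - 1070) = (-244470/756881 + 281*√19/756881) + 1/(-445) = (-244470/756881 + 281*√19/756881) - 1/445 = -109546031/336812045 + 281*√19/756881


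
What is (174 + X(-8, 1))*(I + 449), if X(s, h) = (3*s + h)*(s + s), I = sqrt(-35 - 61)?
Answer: 243358 + 2168*I*sqrt(6) ≈ 2.4336e+5 + 5310.5*I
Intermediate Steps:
I = 4*I*sqrt(6) (I = sqrt(-96) = 4*I*sqrt(6) ≈ 9.798*I)
X(s, h) = 2*s*(h + 3*s) (X(s, h) = (h + 3*s)*(2*s) = 2*s*(h + 3*s))
(174 + X(-8, 1))*(I + 449) = (174 + 2*(-8)*(1 + 3*(-8)))*(4*I*sqrt(6) + 449) = (174 + 2*(-8)*(1 - 24))*(449 + 4*I*sqrt(6)) = (174 + 2*(-8)*(-23))*(449 + 4*I*sqrt(6)) = (174 + 368)*(449 + 4*I*sqrt(6)) = 542*(449 + 4*I*sqrt(6)) = 243358 + 2168*I*sqrt(6)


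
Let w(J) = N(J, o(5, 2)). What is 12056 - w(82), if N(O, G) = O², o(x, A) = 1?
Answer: 5332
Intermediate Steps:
w(J) = J²
12056 - w(82) = 12056 - 1*82² = 12056 - 1*6724 = 12056 - 6724 = 5332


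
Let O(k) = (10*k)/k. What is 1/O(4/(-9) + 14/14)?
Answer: ⅒ ≈ 0.10000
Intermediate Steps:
O(k) = 10
1/O(4/(-9) + 14/14) = 1/10 = ⅒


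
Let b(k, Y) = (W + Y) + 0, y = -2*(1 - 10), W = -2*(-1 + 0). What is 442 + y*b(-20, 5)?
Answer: 568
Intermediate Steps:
W = 2 (W = -2*(-1) = 2)
y = 18 (y = -2*(-9) = 18)
b(k, Y) = 2 + Y (b(k, Y) = (2 + Y) + 0 = 2 + Y)
442 + y*b(-20, 5) = 442 + 18*(2 + 5) = 442 + 18*7 = 442 + 126 = 568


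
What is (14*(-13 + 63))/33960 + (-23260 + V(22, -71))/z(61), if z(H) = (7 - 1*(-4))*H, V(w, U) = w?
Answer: -39434639/1139358 ≈ -34.611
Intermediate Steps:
z(H) = 11*H (z(H) = (7 + 4)*H = 11*H)
(14*(-13 + 63))/33960 + (-23260 + V(22, -71))/z(61) = (14*(-13 + 63))/33960 + (-23260 + 22)/((11*61)) = (14*50)*(1/33960) - 23238/671 = 700*(1/33960) - 23238*1/671 = 35/1698 - 23238/671 = -39434639/1139358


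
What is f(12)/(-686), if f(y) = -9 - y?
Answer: 3/98 ≈ 0.030612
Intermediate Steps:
f(12)/(-686) = (-9 - 1*12)/(-686) = (-9 - 12)*(-1/686) = -21*(-1/686) = 3/98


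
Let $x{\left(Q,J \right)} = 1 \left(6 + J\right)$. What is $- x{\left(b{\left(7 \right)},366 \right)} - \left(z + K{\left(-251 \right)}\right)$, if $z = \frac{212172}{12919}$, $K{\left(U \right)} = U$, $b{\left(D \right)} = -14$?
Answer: $- \frac{1775371}{12919} \approx -137.42$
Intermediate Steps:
$z = \frac{212172}{12919}$ ($z = 212172 \cdot \frac{1}{12919} = \frac{212172}{12919} \approx 16.423$)
$x{\left(Q,J \right)} = 6 + J$
$- x{\left(b{\left(7 \right)},366 \right)} - \left(z + K{\left(-251 \right)}\right) = - (6 + 366) - \left(\frac{212172}{12919} - 251\right) = \left(-1\right) 372 - - \frac{3030497}{12919} = -372 + \frac{3030497}{12919} = - \frac{1775371}{12919}$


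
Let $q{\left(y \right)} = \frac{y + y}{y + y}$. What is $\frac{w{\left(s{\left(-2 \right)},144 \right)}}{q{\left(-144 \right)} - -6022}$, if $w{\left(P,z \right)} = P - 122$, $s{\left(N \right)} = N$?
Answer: $- \frac{124}{6023} \approx -0.020588$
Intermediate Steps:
$q{\left(y \right)} = 1$ ($q{\left(y \right)} = \frac{2 y}{2 y} = 2 y \frac{1}{2 y} = 1$)
$w{\left(P,z \right)} = -122 + P$ ($w{\left(P,z \right)} = P - 122 = -122 + P$)
$\frac{w{\left(s{\left(-2 \right)},144 \right)}}{q{\left(-144 \right)} - -6022} = \frac{-122 - 2}{1 - -6022} = - \frac{124}{1 + 6022} = - \frac{124}{6023}$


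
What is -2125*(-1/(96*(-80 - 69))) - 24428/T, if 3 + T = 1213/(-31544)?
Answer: 11021841254303/1370966880 ≈ 8039.5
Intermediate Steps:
T = -95845/31544 (T = -3 + 1213/(-31544) = -3 + 1213*(-1/31544) = -3 - 1213/31544 = -95845/31544 ≈ -3.0385)
-2125*(-1/(96*(-80 - 69))) - 24428/T = -2125*(-1/(96*(-80 - 69))) - 24428/(-95845/31544) = -2125/((-96*(-149))) - 24428*(-31544/95845) = -2125/14304 + 770556832/95845 = 11021841254303/1370966880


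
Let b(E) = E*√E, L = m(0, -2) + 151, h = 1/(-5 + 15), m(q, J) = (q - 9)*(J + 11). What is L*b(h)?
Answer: 7*√10/10 ≈ 2.2136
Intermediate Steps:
m(q, J) = (-9 + q)*(11 + J)
h = ⅒ (h = 1/10 = ⅒ ≈ 0.10000)
L = 70 (L = (-99 - 9*(-2) + 11*0 - 2*0) + 151 = (-99 + 18 + 0 + 0) + 151 = -81 + 151 = 70)
b(E) = E^(3/2)
L*b(h) = 70*(⅒)^(3/2) = 70*(√10/100) = 7*√10/10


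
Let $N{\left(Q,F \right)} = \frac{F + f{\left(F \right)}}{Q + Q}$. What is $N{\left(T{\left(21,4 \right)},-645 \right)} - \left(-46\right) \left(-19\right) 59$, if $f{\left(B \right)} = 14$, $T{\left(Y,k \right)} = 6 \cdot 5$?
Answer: $- \frac{3094591}{60} \approx -51577.0$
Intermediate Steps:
$T{\left(Y,k \right)} = 30$
$N{\left(Q,F \right)} = \frac{14 + F}{2 Q}$ ($N{\left(Q,F \right)} = \frac{F + 14}{Q + Q} = \frac{14 + F}{2 Q}$)
$N{\left(T{\left(21,4 \right)},-645 \right)} - \left(-46\right) \left(-19\right) 59 = \frac{14 - 645}{2 \cdot 30} - \left(-46\right) \left(-19\right) 59 = \frac{1}{2} \cdot \frac{1}{30} \left(-631\right) - 874 \cdot 59 = - \frac{631}{60} - 51566 = - \frac{3094591}{60}$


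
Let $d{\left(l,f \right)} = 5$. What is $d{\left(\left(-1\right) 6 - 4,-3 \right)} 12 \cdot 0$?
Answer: $0$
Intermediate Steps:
$d{\left(\left(-1\right) 6 - 4,-3 \right)} 12 \cdot 0 = 5 \cdot 12 \cdot 0 = 60 \cdot 0 = 0$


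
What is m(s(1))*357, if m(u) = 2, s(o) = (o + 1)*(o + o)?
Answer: 714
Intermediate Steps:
s(o) = 2*o*(1 + o) (s(o) = (1 + o)*(2*o) = 2*o*(1 + o))
m(s(1))*357 = 2*357 = 714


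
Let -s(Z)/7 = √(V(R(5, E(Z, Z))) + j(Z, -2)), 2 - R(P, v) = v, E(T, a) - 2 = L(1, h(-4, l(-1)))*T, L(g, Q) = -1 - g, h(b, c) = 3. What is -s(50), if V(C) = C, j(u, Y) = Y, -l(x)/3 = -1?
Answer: 49*√2 ≈ 69.297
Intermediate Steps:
l(x) = 3 (l(x) = -3*(-1) = 3)
E(T, a) = 2 - 2*T (E(T, a) = 2 + (-1 - 1*1)*T = 2 + (-1 - 1)*T = 2 - 2*T)
R(P, v) = 2 - v
s(Z) = -7*√(-2 + 2*Z) (s(Z) = -7*√((2 - (2 - 2*Z)) - 2) = -7*√((2 + (-2 + 2*Z)) - 2) = -7*√(2*Z - 2) = -7*√(-2 + 2*Z))
-s(50) = -(-7)*√(-2 + 2*50) = -(-7)*√(-2 + 100) = -(-7)*√98 = -(-7)*7*√2 = -(-49)*√2 = 49*√2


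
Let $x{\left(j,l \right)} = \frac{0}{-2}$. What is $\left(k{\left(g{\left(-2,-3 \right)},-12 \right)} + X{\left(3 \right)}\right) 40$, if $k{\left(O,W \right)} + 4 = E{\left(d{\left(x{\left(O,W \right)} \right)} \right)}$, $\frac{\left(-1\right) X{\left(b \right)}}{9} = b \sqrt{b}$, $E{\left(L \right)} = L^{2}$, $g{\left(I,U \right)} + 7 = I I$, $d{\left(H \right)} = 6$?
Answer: $1280 - 1080 \sqrt{3} \approx -590.62$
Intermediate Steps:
$x{\left(j,l \right)} = 0$ ($x{\left(j,l \right)} = 0 \left(- \frac{1}{2}\right) = 0$)
$g{\left(I,U \right)} = -7 + I^{2}$ ($g{\left(I,U \right)} = -7 + I I = -7 + I^{2}$)
$X{\left(b \right)} = - 9 b^{\frac{3}{2}}$ ($X{\left(b \right)} = - 9 b \sqrt{b} = - 9 b^{\frac{3}{2}}$)
$k{\left(O,W \right)} = 32$ ($k{\left(O,W \right)} = -4 + 6^{2} = -4 + 36 = 32$)
$\left(k{\left(g{\left(-2,-3 \right)},-12 \right)} + X{\left(3 \right)}\right) 40 = \left(32 - 9 \cdot 3^{\frac{3}{2}}\right) 40 = \left(32 - 9 \cdot 3 \sqrt{3}\right) 40 = \left(32 - 27 \sqrt{3}\right) 40 = 1280 - 1080 \sqrt{3}$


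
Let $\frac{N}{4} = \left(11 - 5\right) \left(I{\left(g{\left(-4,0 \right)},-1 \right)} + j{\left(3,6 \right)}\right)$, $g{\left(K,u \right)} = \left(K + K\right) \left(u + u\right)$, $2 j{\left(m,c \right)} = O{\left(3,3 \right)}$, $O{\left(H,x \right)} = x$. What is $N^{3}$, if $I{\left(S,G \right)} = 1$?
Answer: $216000$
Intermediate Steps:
$j{\left(m,c \right)} = \frac{3}{2}$ ($j{\left(m,c \right)} = \frac{1}{2} \cdot 3 = \frac{3}{2}$)
$g{\left(K,u \right)} = 4 K u$ ($g{\left(K,u \right)} = 2 K 2 u = 4 K u$)
$N = 60$ ($N = 4 \left(11 - 5\right) \left(1 + \frac{3}{2}\right) = 4 \cdot 6 \cdot \frac{5}{2} = 4 \cdot 15 = 60$)
$N^{3} = 60^{3} = 216000$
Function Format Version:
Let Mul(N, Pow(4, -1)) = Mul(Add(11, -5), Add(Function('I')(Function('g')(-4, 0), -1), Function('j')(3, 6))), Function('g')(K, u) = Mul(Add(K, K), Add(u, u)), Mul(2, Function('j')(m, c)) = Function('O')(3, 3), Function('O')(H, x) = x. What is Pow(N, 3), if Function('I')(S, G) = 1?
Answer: 216000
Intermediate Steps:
Function('j')(m, c) = Rational(3, 2) (Function('j')(m, c) = Mul(Rational(1, 2), 3) = Rational(3, 2))
Function('g')(K, u) = Mul(4, K, u) (Function('g')(K, u) = Mul(Mul(2, K), Mul(2, u)) = Mul(4, K, u))
N = 60 (N = Mul(4, Mul(Add(11, -5), Add(1, Rational(3, 2)))) = Mul(4, Mul(6, Rational(5, 2))) = Mul(4, 15) = 60)
Pow(N, 3) = Pow(60, 3) = 216000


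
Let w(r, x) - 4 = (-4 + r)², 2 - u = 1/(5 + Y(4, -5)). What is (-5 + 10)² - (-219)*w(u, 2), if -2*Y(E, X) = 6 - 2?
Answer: 6280/3 ≈ 2093.3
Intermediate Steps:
Y(E, X) = -2 (Y(E, X) = -(6 - 2)/2 = -½*4 = -2)
u = 5/3 (u = 2 - 1/(5 - 2) = 2 - 1/3 = 2 - 1*⅓ = 2 - ⅓ = 5/3 ≈ 1.6667)
w(r, x) = 4 + (-4 + r)²
(-5 + 10)² - (-219)*w(u, 2) = (-5 + 10)² - (-219)*(4 + (-4 + 5/3)²) = 5² - (-219)*(4 + (-7/3)²) = 25 - (-219)*(4 + 49/9) = 25 - (-219)*85/9 = 25 - 1*(-6205/3) = 25 + 6205/3 = 6280/3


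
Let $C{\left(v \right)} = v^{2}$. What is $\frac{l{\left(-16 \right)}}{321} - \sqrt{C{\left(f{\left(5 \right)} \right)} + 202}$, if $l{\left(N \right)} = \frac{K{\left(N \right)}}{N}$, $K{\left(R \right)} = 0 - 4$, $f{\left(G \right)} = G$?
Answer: $\frac{1}{1284} - \sqrt{227} \approx -15.066$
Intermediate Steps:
$K{\left(R \right)} = -4$ ($K{\left(R \right)} = 0 - 4 = -4$)
$l{\left(N \right)} = - \frac{4}{N}$
$\frac{l{\left(-16 \right)}}{321} - \sqrt{C{\left(f{\left(5 \right)} \right)} + 202} = \frac{\left(-4\right) \frac{1}{-16}}{321} - \sqrt{5^{2} + 202} = \left(-4\right) \left(- \frac{1}{16}\right) \frac{1}{321} - \sqrt{25 + 202} = \frac{1}{4} \cdot \frac{1}{321} - \sqrt{227} = \frac{1}{1284} - \sqrt{227}$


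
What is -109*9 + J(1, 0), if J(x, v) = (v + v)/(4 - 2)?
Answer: -981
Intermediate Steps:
J(x, v) = v (J(x, v) = (2*v)/2 = (2*v)*(1/2) = v)
-109*9 + J(1, 0) = -109*9 + 0 = -981 + 0 = -981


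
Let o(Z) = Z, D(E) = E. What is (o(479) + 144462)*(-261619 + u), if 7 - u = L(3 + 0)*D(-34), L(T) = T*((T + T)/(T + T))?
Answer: -37903520910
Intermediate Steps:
L(T) = T (L(T) = T*((2*T)/((2*T))) = T*((2*T)*(1/(2*T))) = T*1 = T)
u = 109 (u = 7 - (3 + 0)*(-34) = 7 - 3*(-34) = 7 - 1*(-102) = 7 + 102 = 109)
(o(479) + 144462)*(-261619 + u) = (479 + 144462)*(-261619 + 109) = 144941*(-261510) = -37903520910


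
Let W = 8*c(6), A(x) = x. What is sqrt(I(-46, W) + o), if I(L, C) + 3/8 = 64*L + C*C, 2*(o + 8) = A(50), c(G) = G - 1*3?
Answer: I*sqrt(37622)/4 ≈ 48.491*I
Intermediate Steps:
c(G) = -3 + G (c(G) = G - 3 = -3 + G)
o = 17 (o = -8 + (1/2)*50 = -8 + 25 = 17)
W = 24 (W = 8*(-3 + 6) = 8*3 = 24)
I(L, C) = -3/8 + C**2 + 64*L (I(L, C) = -3/8 + (64*L + C*C) = -3/8 + (64*L + C**2) = -3/8 + (C**2 + 64*L) = -3/8 + C**2 + 64*L)
sqrt(I(-46, W) + o) = sqrt((-3/8 + 24**2 + 64*(-46)) + 17) = sqrt((-3/8 + 576 - 2944) + 17) = sqrt(-18947/8 + 17) = sqrt(-18811/8) = I*sqrt(37622)/4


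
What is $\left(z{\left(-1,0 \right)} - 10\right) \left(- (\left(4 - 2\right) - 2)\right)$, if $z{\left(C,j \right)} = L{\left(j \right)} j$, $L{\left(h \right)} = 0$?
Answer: $0$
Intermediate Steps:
$z{\left(C,j \right)} = 0$ ($z{\left(C,j \right)} = 0 j = 0$)
$\left(z{\left(-1,0 \right)} - 10\right) \left(- (\left(4 - 2\right) - 2)\right) = \left(0 - 10\right) \left(- (\left(4 - 2\right) - 2)\right) = - 10 \left(- (2 - 2)\right) = - 10 \left(\left(-1\right) 0\right) = \left(-10\right) 0 = 0$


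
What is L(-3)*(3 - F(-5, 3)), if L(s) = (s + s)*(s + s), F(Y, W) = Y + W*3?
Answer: -36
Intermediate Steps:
F(Y, W) = Y + 3*W
L(s) = 4*s**2 (L(s) = (2*s)*(2*s) = 4*s**2)
L(-3)*(3 - F(-5, 3)) = (4*(-3)**2)*(3 - (-5 + 3*3)) = (4*9)*(3 - (-5 + 9)) = 36*(3 - 1*4) = 36*(3 - 4) = 36*(-1) = -36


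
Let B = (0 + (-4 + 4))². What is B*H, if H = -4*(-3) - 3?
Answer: 0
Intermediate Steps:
B = 0 (B = (0 + 0)² = 0² = 0)
H = 9 (H = 12 - 3 = 9)
B*H = 0*9 = 0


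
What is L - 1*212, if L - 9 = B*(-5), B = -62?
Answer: 107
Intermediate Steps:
L = 319 (L = 9 - 62*(-5) = 9 + 310 = 319)
L - 1*212 = 319 - 1*212 = 319 - 212 = 107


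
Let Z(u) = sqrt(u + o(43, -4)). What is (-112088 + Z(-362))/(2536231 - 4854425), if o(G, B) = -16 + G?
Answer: 56044/1159097 - I*sqrt(335)/2318194 ≈ 0.048351 - 7.8954e-6*I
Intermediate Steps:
Z(u) = sqrt(27 + u) (Z(u) = sqrt(u + (-16 + 43)) = sqrt(u + 27) = sqrt(27 + u))
(-112088 + Z(-362))/(2536231 - 4854425) = (-112088 + sqrt(27 - 362))/(2536231 - 4854425) = (-112088 + sqrt(-335))/(-2318194) = (-112088 + I*sqrt(335))*(-1/2318194) = 56044/1159097 - I*sqrt(335)/2318194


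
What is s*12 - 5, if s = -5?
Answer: -65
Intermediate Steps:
s*12 - 5 = -5*12 - 5 = -60 - 5 = -65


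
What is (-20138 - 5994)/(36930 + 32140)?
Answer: -13066/34535 ≈ -0.37834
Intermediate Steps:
(-20138 - 5994)/(36930 + 32140) = -26132/69070 = -26132*1/69070 = -13066/34535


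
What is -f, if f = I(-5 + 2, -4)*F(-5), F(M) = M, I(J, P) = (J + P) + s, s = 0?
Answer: -35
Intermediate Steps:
I(J, P) = J + P (I(J, P) = (J + P) + 0 = J + P)
f = 35 (f = ((-5 + 2) - 4)*(-5) = (-3 - 4)*(-5) = -7*(-5) = 35)
-f = -1*35 = -35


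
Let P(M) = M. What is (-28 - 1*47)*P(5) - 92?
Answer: -467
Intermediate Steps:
(-28 - 1*47)*P(5) - 92 = (-28 - 1*47)*5 - 92 = (-28 - 47)*5 - 92 = -75*5 - 92 = -375 - 92 = -467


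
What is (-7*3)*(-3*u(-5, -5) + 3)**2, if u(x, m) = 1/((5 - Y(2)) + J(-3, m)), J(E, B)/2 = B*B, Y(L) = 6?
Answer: -62208/343 ≈ -181.36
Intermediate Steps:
J(E, B) = 2*B**2 (J(E, B) = 2*(B*B) = 2*B**2)
u(x, m) = 1/(-1 + 2*m**2) (u(x, m) = 1/((5 - 1*6) + 2*m**2) = 1/((5 - 6) + 2*m**2) = 1/(-1 + 2*m**2))
(-7*3)*(-3*u(-5, -5) + 3)**2 = (-7*3)*(-3/(-1 + 2*(-5)**2) + 3)**2 = -21*(-3/(-1 + 2*25) + 3)**2 = -21*(-3/(-1 + 50) + 3)**2 = -21*(-3/49 + 3)**2 = -21*(144/49)**2 = -21*20736/2401 = -62208/343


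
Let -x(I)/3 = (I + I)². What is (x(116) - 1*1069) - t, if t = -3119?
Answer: -159422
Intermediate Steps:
x(I) = -12*I² (x(I) = -3*(I + I)² = -3*4*I² = -12*I²)
(x(116) - 1*1069) - t = (-12*116² - 1*1069) - 1*(-3119) = (-12*13456 - 1069) + 3119 = (-161472 - 1069) + 3119 = -162541 + 3119 = -159422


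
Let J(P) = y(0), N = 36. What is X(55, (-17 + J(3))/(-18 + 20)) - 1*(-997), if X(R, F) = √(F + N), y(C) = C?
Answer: 997 + √110/2 ≈ 1002.2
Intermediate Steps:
J(P) = 0
X(R, F) = √(36 + F) (X(R, F) = √(F + 36) = √(36 + F))
X(55, (-17 + J(3))/(-18 + 20)) - 1*(-997) = √(36 + (-17 + 0)/(-18 + 20)) - 1*(-997) = √(36 - 17/2) + 997 = √(55/2) + 997 = √110/2 + 997 = 997 + √110/2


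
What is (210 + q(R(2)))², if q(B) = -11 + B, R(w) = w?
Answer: 40401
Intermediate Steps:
(210 + q(R(2)))² = (210 + (-11 + 2))² = (210 - 9)² = 201² = 40401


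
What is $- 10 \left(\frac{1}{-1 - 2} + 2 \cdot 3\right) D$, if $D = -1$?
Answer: $\frac{170}{3} \approx 56.667$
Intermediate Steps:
$- 10 \left(\frac{1}{-1 - 2} + 2 \cdot 3\right) D = - 10 \left(\frac{1}{-1 - 2} + 2 \cdot 3\right) \left(-1\right) = - 10 \left(\frac{1}{-3} + 6\right) \left(-1\right) = - 10 \left(- \frac{1}{3} + 6\right) \left(-1\right) = \left(-10\right) \frac{17}{3} \left(-1\right) = \left(- \frac{170}{3}\right) \left(-1\right) = \frac{170}{3}$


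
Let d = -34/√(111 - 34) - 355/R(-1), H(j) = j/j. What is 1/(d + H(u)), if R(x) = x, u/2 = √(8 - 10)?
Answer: 6853/2439379 + 17*√77/4878758 ≈ 0.0028399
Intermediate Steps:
u = 2*I*√2 (u = 2*√(8 - 10) = 2*√(-2) = 2*(I*√2) = 2*I*√2 ≈ 2.8284*I)
H(j) = 1
d = 355 - 34*√77/77 (d = -34/√(111 - 34) - 355/(-1) = -34*√77/77 - 355*(-1) = -34*√77/77 + 355 = 355 - 34*√77/77 ≈ 351.13)
1/(d + H(u)) = 1/((355 - 34*√77/77) + 1) = 1/(356 - 34*√77/77)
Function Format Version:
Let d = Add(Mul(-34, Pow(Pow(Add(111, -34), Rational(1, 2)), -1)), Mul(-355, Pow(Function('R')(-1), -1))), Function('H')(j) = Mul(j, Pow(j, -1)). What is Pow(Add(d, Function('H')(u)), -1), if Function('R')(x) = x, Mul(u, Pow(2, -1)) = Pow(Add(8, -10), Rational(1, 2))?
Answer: Add(Rational(6853, 2439379), Mul(Rational(17, 4878758), Pow(77, Rational(1, 2)))) ≈ 0.0028399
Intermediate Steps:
u = Mul(2, I, Pow(2, Rational(1, 2))) (u = Mul(2, Pow(Add(8, -10), Rational(1, 2))) = Mul(2, Pow(-2, Rational(1, 2))) = Mul(2, Mul(I, Pow(2, Rational(1, 2)))) = Mul(2, I, Pow(2, Rational(1, 2))) ≈ Mul(2.8284, I))
Function('H')(j) = 1
d = Add(355, Mul(Rational(-34, 77), Pow(77, Rational(1, 2)))) (d = Add(Mul(-34, Pow(Pow(Add(111, -34), Rational(1, 2)), -1)), Mul(-355, Pow(-1, -1))) = Add(Mul(-34, Pow(Pow(77, Rational(1, 2)), -1)), Mul(-355, -1)) = Add(Mul(-34, Mul(Rational(1, 77), Pow(77, Rational(1, 2)))), 355) = Add(Mul(Rational(-34, 77), Pow(77, Rational(1, 2))), 355) = Add(355, Mul(Rational(-34, 77), Pow(77, Rational(1, 2)))) ≈ 351.13)
Pow(Add(d, Function('H')(u)), -1) = Pow(Add(Add(355, Mul(Rational(-34, 77), Pow(77, Rational(1, 2)))), 1), -1) = Pow(Add(356, Mul(Rational(-34, 77), Pow(77, Rational(1, 2)))), -1)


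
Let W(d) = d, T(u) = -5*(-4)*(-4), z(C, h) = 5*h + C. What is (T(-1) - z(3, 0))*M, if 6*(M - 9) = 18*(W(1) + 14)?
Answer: -4482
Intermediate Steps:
z(C, h) = C + 5*h
T(u) = -80 (T(u) = 20*(-4) = -80)
M = 54 (M = 9 + (18*(1 + 14))/6 = 9 + (18*15)/6 = 9 + (⅙)*270 = 9 + 45 = 54)
(T(-1) - z(3, 0))*M = (-80 - (3 + 5*0))*54 = (-80 - (3 + 0))*54 = (-80 - 1*3)*54 = (-80 - 3)*54 = -83*54 = -4482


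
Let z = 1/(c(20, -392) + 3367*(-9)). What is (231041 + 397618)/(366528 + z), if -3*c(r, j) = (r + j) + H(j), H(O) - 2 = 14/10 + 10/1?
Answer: 94875539856/55315428347 ≈ 1.7152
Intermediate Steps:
H(O) = 67/5 (H(O) = 2 + (14/10 + 10/1) = 2 + (14*(⅒) + 10*1) = 2 + (7/5 + 10) = 2 + 57/5 = 67/5)
c(r, j) = -67/15 - j/3 - r/3 (c(r, j) = -((r + j) + 67/5)/3 = -((j + r) + 67/5)/3 = -(67/5 + j + r)/3 = -67/15 - j/3 - r/3)
z = -15/452752 (z = 1/((-67/15 - ⅓*(-392) - ⅓*20) + 3367*(-9)) = 1/((-67/15 + 392/3 - 20/3) - 30303) = 1/(1793/15 - 30303) = 1/(-452752/15) = -15/452752 ≈ -3.3131e-5)
(231041 + 397618)/(366528 + z) = (231041 + 397618)/(366528 - 15/452752) = 628659/(165946285041/452752) = 628659*(452752/165946285041) = 94875539856/55315428347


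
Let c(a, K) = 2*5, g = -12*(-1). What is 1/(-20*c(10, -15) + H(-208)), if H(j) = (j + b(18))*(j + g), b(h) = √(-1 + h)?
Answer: 5071/205638694 + 49*√17/411277388 ≈ 2.5151e-5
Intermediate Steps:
g = 12
c(a, K) = 10
H(j) = (12 + j)*(j + √17) (H(j) = (j + √(-1 + 18))*(j + 12) = (j + √17)*(12 + j) = (12 + j)*(j + √17))
1/(-20*c(10, -15) + H(-208)) = 1/(-20*10 + ((-208)² + 12*(-208) + 12*√17 - 208*√17)) = 1/(-200 + (43264 - 2496 + 12*√17 - 208*√17)) = 1/(-200 + (40768 - 196*√17)) = 1/(40568 - 196*√17)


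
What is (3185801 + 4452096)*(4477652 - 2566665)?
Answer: 14595921874339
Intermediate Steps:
(3185801 + 4452096)*(4477652 - 2566665) = 7637897*1910987 = 14595921874339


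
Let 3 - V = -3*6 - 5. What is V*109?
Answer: 2834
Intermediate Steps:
V = 26 (V = 3 - (-3*6 - 5) = 3 - (-18 - 5) = 3 - 1*(-23) = 3 + 23 = 26)
V*109 = 26*109 = 2834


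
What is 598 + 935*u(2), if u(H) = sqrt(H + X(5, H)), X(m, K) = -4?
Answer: 598 + 935*I*sqrt(2) ≈ 598.0 + 1322.3*I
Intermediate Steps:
u(H) = sqrt(-4 + H) (u(H) = sqrt(H - 4) = sqrt(-4 + H))
598 + 935*u(2) = 598 + 935*sqrt(-4 + 2) = 598 + 935*sqrt(-2) = 598 + 935*(I*sqrt(2)) = 598 + 935*I*sqrt(2)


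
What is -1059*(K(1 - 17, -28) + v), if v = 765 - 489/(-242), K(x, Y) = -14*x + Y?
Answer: -246801009/242 ≈ -1.0198e+6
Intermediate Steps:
K(x, Y) = Y - 14*x
v = 185619/242 (v = 765 - 489*(-1)/242 = 765 - 1*(-489/242) = 765 + 489/242 = 185619/242 ≈ 767.02)
-1059*(K(1 - 17, -28) + v) = -1059*((-28 - 14*(1 - 17)) + 185619/242) = -1059*((-28 - 14*(-16)) + 185619/242) = -1059*((-28 + 224) + 185619/242) = -1059*(196 + 185619/242) = -1059*233051/242 = -246801009/242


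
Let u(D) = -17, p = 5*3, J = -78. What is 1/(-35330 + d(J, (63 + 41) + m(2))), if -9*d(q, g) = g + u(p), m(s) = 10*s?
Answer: -9/318077 ≈ -2.8295e-5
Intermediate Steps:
p = 15
d(q, g) = 17/9 - g/9 (d(q, g) = -(g - 17)/9 = -(-17 + g)/9 = 17/9 - g/9)
1/(-35330 + d(J, (63 + 41) + m(2))) = 1/(-35330 + (17/9 - ((63 + 41) + 10*2)/9)) = 1/(-35330 + (17/9 - (104 + 20)/9)) = 1/(-35330 + (17/9 - ⅑*124)) = 1/(-35330 + (17/9 - 124/9)) = 1/(-35330 - 107/9) = 1/(-318077/9) = -9/318077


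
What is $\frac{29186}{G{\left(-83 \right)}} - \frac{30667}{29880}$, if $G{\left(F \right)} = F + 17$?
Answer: $- \frac{145683617}{328680} \approx -443.24$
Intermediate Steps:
$G{\left(F \right)} = 17 + F$
$\frac{29186}{G{\left(-83 \right)}} - \frac{30667}{29880} = \frac{29186}{17 - 83} - \frac{30667}{29880} = \frac{29186}{-66} - \frac{30667}{29880} = 29186 \left(- \frac{1}{66}\right) - \frac{30667}{29880} = - \frac{14593}{33} - \frac{30667}{29880} = - \frac{145683617}{328680}$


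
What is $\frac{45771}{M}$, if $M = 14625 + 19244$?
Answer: $\frac{4161}{3079} \approx 1.3514$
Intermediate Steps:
$M = 33869$
$\frac{45771}{M} = \frac{45771}{33869} = 45771 \cdot \frac{1}{33869} = \frac{4161}{3079}$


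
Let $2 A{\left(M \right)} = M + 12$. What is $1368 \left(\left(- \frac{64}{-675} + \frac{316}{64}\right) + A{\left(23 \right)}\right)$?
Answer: $\frac{4623631}{150} \approx 30824.0$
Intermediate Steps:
$A{\left(M \right)} = 6 + \frac{M}{2}$ ($A{\left(M \right)} = \frac{M + 12}{2} = \frac{12 + M}{2} = 6 + \frac{M}{2}$)
$1368 \left(\left(- \frac{64}{-675} + \frac{316}{64}\right) + A{\left(23 \right)}\right) = 1368 \left(\left(- \frac{64}{-675} + \frac{316}{64}\right) + \left(6 + \frac{1}{2} \cdot 23\right)\right) = 1368 \left(\left(\left(-64\right) \left(- \frac{1}{675}\right) + 316 \cdot \frac{1}{64}\right) + \left(6 + \frac{23}{2}\right)\right) = 1368 \left(\left(\frac{64}{675} + \frac{79}{16}\right) + \frac{35}{2}\right) = 1368 \left(\frac{54349}{10800} + \frac{35}{2}\right) = 1368 \cdot \frac{243349}{10800} = \frac{4623631}{150}$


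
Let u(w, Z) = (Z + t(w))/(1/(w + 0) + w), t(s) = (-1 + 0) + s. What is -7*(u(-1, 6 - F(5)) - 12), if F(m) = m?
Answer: 161/2 ≈ 80.500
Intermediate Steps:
t(s) = -1 + s
u(w, Z) = (-1 + Z + w)/(w + 1/w) (u(w, Z) = (Z + (-1 + w))/(1/(w + 0) + w) = (-1 + Z + w)/(1/w + w) = (-1 + Z + w)/(w + 1/w))
-7*(u(-1, 6 - F(5)) - 12) = -7*(-(-1 + (6 - 1*5) - 1)/(1 + (-1)²) - 12) = -7*(-(-1 + (6 - 5) - 1)/(1 + 1) - 12) = -7*(-1*(-1 + 1 - 1)/2 - 12) = -7*(-1*½*(-1) - 12) = -7*(½ - 12) = -7*(-23/2) = 161/2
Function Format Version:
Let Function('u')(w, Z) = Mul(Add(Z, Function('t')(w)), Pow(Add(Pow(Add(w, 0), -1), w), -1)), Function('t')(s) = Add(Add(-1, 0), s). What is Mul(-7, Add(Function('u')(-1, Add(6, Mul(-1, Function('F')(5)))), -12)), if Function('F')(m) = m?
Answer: Rational(161, 2) ≈ 80.500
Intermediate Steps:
Function('t')(s) = Add(-1, s)
Function('u')(w, Z) = Mul(Pow(Add(w, Pow(w, -1)), -1), Add(-1, Z, w)) (Function('u')(w, Z) = Mul(Add(Z, Add(-1, w)), Pow(Add(Pow(Add(w, 0), -1), w), -1)) = Mul(Add(-1, Z, w), Pow(Add(Pow(w, -1), w), -1)) = Mul(Add(-1, Z, w), Pow(Add(w, Pow(w, -1)), -1)) = Mul(Pow(Add(w, Pow(w, -1)), -1), Add(-1, Z, w)))
Mul(-7, Add(Function('u')(-1, Add(6, Mul(-1, Function('F')(5)))), -12)) = Mul(-7, Add(Mul(-1, Pow(Add(1, Pow(-1, 2)), -1), Add(-1, Add(6, Mul(-1, 5)), -1)), -12)) = Mul(-7, Add(Mul(-1, Pow(Add(1, 1), -1), Add(-1, Add(6, -5), -1)), -12)) = Mul(-7, Add(Mul(-1, Pow(2, -1), Add(-1, 1, -1)), -12)) = Mul(-7, Add(Mul(-1, Rational(1, 2), -1), -12)) = Mul(-7, Add(Rational(1, 2), -12)) = Mul(-7, Rational(-23, 2)) = Rational(161, 2)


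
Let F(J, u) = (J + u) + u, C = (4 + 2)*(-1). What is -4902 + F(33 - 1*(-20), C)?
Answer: -4861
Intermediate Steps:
C = -6 (C = 6*(-1) = -6)
F(J, u) = J + 2*u
-4902 + F(33 - 1*(-20), C) = -4902 + ((33 - 1*(-20)) + 2*(-6)) = -4902 + ((33 + 20) - 12) = -4902 + (53 - 12) = -4902 + 41 = -4861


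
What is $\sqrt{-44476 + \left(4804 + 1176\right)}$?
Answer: $4 i \sqrt{2406} \approx 196.2 i$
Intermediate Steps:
$\sqrt{-44476 + \left(4804 + 1176\right)} = \sqrt{-44476 + 5980} = \sqrt{-38496} = 4 i \sqrt{2406}$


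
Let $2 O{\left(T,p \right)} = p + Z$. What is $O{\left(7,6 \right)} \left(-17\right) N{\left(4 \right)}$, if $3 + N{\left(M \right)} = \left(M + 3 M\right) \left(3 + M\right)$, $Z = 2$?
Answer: $-7412$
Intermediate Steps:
$O{\left(T,p \right)} = 1 + \frac{p}{2}$ ($O{\left(T,p \right)} = \frac{p + 2}{2} = \frac{2 + p}{2} = 1 + \frac{p}{2}$)
$N{\left(M \right)} = -3 + 4 M \left(3 + M\right)$ ($N{\left(M \right)} = -3 + \left(M + 3 M\right) \left(3 + M\right) = -3 + 4 M \left(3 + M\right)$)
$O{\left(7,6 \right)} \left(-17\right) N{\left(4 \right)} = \left(1 + \frac{1}{2} \cdot 6\right) \left(-17\right) \left(-3 + 4 \cdot 4^{2} + 12 \cdot 4\right) = \left(1 + 3\right) \left(-17\right) \left(-3 + 4 \cdot 16 + 48\right) = 4 \left(-17\right) \left(-3 + 64 + 48\right) = \left(-68\right) 109 = -7412$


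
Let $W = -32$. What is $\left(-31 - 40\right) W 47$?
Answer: $106784$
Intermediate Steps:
$\left(-31 - 40\right) W 47 = \left(-31 - 40\right) \left(-32\right) 47 = \left(-71\right) \left(-32\right) 47 = 2272 \cdot 47 = 106784$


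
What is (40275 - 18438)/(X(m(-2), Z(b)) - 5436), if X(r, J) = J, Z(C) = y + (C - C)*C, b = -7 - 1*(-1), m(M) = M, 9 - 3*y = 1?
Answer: -65511/16300 ≈ -4.0191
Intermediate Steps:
y = 8/3 (y = 3 - ⅓*1 = 3 - ⅓ = 8/3 ≈ 2.6667)
b = -6 (b = -7 + 1 = -6)
Z(C) = 8/3 (Z(C) = 8/3 + (C - C)*C = 8/3 + 0*C = 8/3 + 0 = 8/3)
(40275 - 18438)/(X(m(-2), Z(b)) - 5436) = (40275 - 18438)/(8/3 - 5436) = 21837/(-16300/3) = 21837*(-3/16300) = -65511/16300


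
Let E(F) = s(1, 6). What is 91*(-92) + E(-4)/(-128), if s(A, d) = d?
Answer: -535811/64 ≈ -8372.0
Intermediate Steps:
E(F) = 6
91*(-92) + E(-4)/(-128) = 91*(-92) + 6/(-128) = -8372 + 6*(-1/128) = -8372 - 3/64 = -535811/64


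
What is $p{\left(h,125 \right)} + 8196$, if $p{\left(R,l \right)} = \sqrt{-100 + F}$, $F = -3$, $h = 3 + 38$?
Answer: $8196 + i \sqrt{103} \approx 8196.0 + 10.149 i$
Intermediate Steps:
$h = 41$
$p{\left(R,l \right)} = i \sqrt{103}$ ($p{\left(R,l \right)} = \sqrt{-100 - 3} = \sqrt{-103} = i \sqrt{103}$)
$p{\left(h,125 \right)} + 8196 = i \sqrt{103} + 8196 = 8196 + i \sqrt{103}$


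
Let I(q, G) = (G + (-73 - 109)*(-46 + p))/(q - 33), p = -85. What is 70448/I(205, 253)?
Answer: 12117056/24095 ≈ 502.89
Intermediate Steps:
I(q, G) = (23842 + G)/(-33 + q) (I(q, G) = (G + (-73 - 109)*(-46 - 85))/(q - 33) = (G - 182*(-131))/(-33 + q) = (G + 23842)/(-33 + q) = (23842 + G)/(-33 + q))
70448/I(205, 253) = 70448/(((23842 + 253)/(-33 + 205))) = 70448/((24095/172)) = 70448/(((1/172)*24095)) = 70448/(24095/172) = 70448*(172/24095) = 12117056/24095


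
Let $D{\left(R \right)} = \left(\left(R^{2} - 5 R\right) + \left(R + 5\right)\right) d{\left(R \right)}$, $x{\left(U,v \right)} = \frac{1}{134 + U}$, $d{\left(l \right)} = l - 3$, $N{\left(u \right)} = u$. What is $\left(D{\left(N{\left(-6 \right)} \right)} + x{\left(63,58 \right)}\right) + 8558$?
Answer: $\frac{1570682}{197} \approx 7973.0$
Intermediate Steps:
$d{\left(l \right)} = -3 + l$
$D{\left(R \right)} = \left(-3 + R\right) \left(5 + R^{2} - 4 R\right)$ ($D{\left(R \right)} = \left(\left(R^{2} - 5 R\right) + \left(R + 5\right)\right) \left(-3 + R\right) = \left(\left(R^{2} - 5 R\right) + \left(5 + R\right)\right) \left(-3 + R\right) = \left(5 + R^{2} - 4 R\right) \left(-3 + R\right) = \left(-3 + R\right) \left(5 + R^{2} - 4 R\right)$)
$\left(D{\left(N{\left(-6 \right)} \right)} + x{\left(63,58 \right)}\right) + 8558 = \left(\left(-3 - 6\right) \left(5 + \left(-6\right)^{2} - -24\right) + \frac{1}{134 + 63}\right) + 8558 = \left(- 9 \left(5 + 36 + 24\right) + \frac{1}{197}\right) + 8558 = \left(\left(-9\right) 65 + \frac{1}{197}\right) + 8558 = \left(-585 + \frac{1}{197}\right) + 8558 = - \frac{115244}{197} + 8558 = \frac{1570682}{197}$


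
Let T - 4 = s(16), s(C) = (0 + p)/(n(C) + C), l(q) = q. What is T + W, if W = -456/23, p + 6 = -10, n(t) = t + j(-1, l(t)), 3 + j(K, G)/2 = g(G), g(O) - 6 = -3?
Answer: -751/46 ≈ -16.326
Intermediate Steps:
g(O) = 3 (g(O) = 6 - 3 = 3)
j(K, G) = 0 (j(K, G) = -6 + 2*3 = -6 + 6 = 0)
n(t) = t (n(t) = t + 0 = t)
p = -16 (p = -6 - 10 = -16)
s(C) = -8/C (s(C) = (0 - 16)/(C + C) = -16*1/(2*C) = -8/C)
W = -456/23 (W = -456*1/23 = -456/23 ≈ -19.826)
T = 7/2 (T = 4 - 8/16 = 4 - 8*1/16 = 4 - 1/2 = 7/2 ≈ 3.5000)
T + W = 7/2 - 456/23 = -751/46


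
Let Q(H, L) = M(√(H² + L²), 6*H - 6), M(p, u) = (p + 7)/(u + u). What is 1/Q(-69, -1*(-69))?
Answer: 5880/9473 - 57960*√2/9473 ≈ -8.0321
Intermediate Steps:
M(p, u) = (7 + p)/(2*u) (M(p, u) = (7 + p)/((2*u)) = (7 + p)*(1/(2*u)) = (7 + p)/(2*u))
Q(H, L) = (7 + √(H² + L²))/(2*(-6 + 6*H)) (Q(H, L) = (7 + √(H² + L²))/(2*(6*H - 6)) = (7 + √(H² + L²))/(2*(-6 + 6*H)))
1/Q(-69, -1*(-69)) = 1/((7 + √((-69)² + (-1*(-69))²))/(12*(-1 - 69))) = 1/((1/12)*(7 + √(4761 + 69²))/(-70)) = 1/((1/12)*(-1/70)*(7 + √(4761 + 4761))) = 1/((1/12)*(-1/70)*(7 + √9522)) = 1/((1/12)*(-1/70)*(7 + 69*√2)) = 1/(-1/120 - 23*√2/280)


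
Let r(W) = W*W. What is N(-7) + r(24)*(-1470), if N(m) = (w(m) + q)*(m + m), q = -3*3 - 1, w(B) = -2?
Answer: -846552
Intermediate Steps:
r(W) = W**2
q = -10 (q = -9 - 1 = -10)
N(m) = -24*m (N(m) = (-2 - 10)*(m + m) = -24*m)
N(-7) + r(24)*(-1470) = -24*(-7) + 24**2*(-1470) = 168 + 576*(-1470) = 168 - 846720 = -846552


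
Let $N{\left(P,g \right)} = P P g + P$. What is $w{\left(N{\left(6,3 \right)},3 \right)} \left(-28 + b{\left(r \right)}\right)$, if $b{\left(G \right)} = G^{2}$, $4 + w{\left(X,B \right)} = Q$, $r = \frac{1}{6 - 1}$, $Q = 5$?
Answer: $- \frac{699}{25} \approx -27.96$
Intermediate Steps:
$N{\left(P,g \right)} = P + g P^{2}$ ($N{\left(P,g \right)} = P^{2} g + P = g P^{2} + P = P + g P^{2}$)
$r = \frac{1}{5} \approx 0.2$
$w{\left(X,B \right)} = 1$ ($w{\left(X,B \right)} = -4 + 5 = 1$)
$w{\left(N{\left(6,3 \right)},3 \right)} \left(-28 + b{\left(r \right)}\right) = 1 \left(-28 + \left(\frac{1}{5}\right)^{2}\right) = 1 \left(-28 + \frac{1}{25}\right) = 1 \left(- \frac{699}{25}\right) = - \frac{699}{25}$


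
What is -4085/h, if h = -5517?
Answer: 4085/5517 ≈ 0.74044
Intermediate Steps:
-4085/h = -4085/(-5517) = -4085*(-1/5517) = 4085/5517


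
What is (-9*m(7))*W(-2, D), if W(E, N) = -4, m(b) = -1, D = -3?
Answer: -36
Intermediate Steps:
(-9*m(7))*W(-2, D) = -9*(-1)*(-4) = 9*(-4) = -36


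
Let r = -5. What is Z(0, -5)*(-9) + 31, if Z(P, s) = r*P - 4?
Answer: 67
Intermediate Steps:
Z(P, s) = -4 - 5*P (Z(P, s) = -5*P - 4 = -4 - 5*P)
Z(0, -5)*(-9) + 31 = (-4 - 5*0)*(-9) + 31 = (-4 + 0)*(-9) + 31 = -4*(-9) + 31 = 36 + 31 = 67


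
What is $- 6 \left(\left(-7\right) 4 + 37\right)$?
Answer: $-54$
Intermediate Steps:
$- 6 \left(\left(-7\right) 4 + 37\right) = - 6 \left(-28 + 37\right) = \left(-6\right) 9 = -54$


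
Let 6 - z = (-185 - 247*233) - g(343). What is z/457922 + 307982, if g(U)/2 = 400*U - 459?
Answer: 70516032314/228961 ≈ 3.0798e+5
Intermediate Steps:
g(U) = -918 + 800*U (g(U) = 2*(400*U - 459) = 2*(-459 + 400*U) = -918 + 800*U)
z = 331224 (z = 6 - ((-185 - 247*233) - (-918 + 800*343)) = 6 - ((-185 - 57551) - (-918 + 274400)) = 6 - (-57736 - 1*273482) = 6 - (-57736 - 273482) = 6 - 1*(-331218) = 6 + 331218 = 331224)
z/457922 + 307982 = 331224/457922 + 307982 = 331224*(1/457922) + 307982 = 165612/228961 + 307982 = 70516032314/228961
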